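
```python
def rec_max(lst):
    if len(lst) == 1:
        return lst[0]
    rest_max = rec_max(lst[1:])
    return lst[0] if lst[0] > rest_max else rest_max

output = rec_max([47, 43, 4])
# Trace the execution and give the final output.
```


rec_max([47, 43, 4])
= compare 47 with rec_max([43, 4])
= compare 43 with rec_max([4])
Base: rec_max([4]) = 4
compare 43 with 4: max = 43
compare 47 with 43: max = 47
= 47


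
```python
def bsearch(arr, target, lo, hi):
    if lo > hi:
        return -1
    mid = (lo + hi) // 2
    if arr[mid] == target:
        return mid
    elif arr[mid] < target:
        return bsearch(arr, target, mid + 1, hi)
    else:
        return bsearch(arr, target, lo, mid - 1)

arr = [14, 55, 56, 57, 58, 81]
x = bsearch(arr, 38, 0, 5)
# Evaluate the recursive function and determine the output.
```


bsearch(arr, 38, 0, 5)
lo=0, hi=5, mid=2, arr[mid]=56
56 > 38, search left half
lo=0, hi=1, mid=0, arr[mid]=14
14 < 38, search right half
lo=1, hi=1, mid=1, arr[mid]=55
55 > 38, search left half
lo > hi, target not found, return -1
= -1


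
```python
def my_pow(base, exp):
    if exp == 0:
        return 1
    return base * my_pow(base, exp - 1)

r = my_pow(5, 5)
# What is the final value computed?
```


my_pow(5, 5)
= 5 * my_pow(5, 4)
= 5 * 5 * my_pow(5, 3)
= 5 * 5 * 5 * my_pow(5, 2)
= 5 * 5 * 5 * 5 * my_pow(5, 1)
= 5 * 5 * 5 * 5 * 5 * my_pow(5, 0)
= 5 * 5 * 5 * 5 * 5 * 1
= 3125


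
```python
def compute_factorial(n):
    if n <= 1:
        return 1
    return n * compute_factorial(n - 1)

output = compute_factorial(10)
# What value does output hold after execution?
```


compute_factorial(10)
= 10 * compute_factorial(9)
= 10 * 9 * compute_factorial(8)
= 10 * 9 * 8 * compute_factorial(7)
= 10 * 9 * 8 * 7 * compute_factorial(6)
= 10 * 9 * 8 * 7 * 6 * compute_factorial(5)
= 10 * 9 * 8 * 7 * 6 * 5 * compute_factorial(4)
= 10 * 9 * 8 * 7 * 6 * 5 * 4 * compute_factorial(3)
= 10 * 9 * 8 * 7 * 6 * 5 * 4 * 3 * compute_factorial(2)
= 10 * 9 * 8 * 7 * 6 * 5 * 4 * 3 * 2 * compute_factorial(1)
= 10 * 9 * 8 * 7 * 6 * 5 * 4 * 3 * 2 * 1
= 3628800


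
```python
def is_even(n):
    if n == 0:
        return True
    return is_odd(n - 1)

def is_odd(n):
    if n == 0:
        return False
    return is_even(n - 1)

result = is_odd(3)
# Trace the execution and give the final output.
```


is_odd(3)
= is_even(2)
= is_odd(1)
= is_even(0)
n == 0: return True
= True


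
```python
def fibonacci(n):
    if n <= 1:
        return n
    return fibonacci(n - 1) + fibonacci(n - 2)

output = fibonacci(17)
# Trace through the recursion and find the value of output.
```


fibonacci(17)
= fibonacci(16) + fibonacci(15)
= (fibonacci(15) + fibonacci(14)) + fibonacci(15)
Computing bottom-up: fibonacci(0)=0, fibonacci(1)=1, fibonacci(2)=1, fibonacci(3)=2, fibonacci(4)=3, fibonacci(5)=5, fibonacci(6)=8, fibonacci(7)=13, fibonacci(8)=21, fibonacci(9)=34, fibonacci(10)=55, fibonacci(11)=89, fibonacci(12)=144, fibonacci(13)=233, fibonacci(14)=377, fibonacci(15)=610, fibonacci(16)=987, fibonacci(17)=1597
= 1597


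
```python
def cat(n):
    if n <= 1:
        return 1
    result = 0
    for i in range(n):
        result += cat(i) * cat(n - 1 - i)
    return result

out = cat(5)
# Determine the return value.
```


cat(5)
= sum of cat(i) * cat(5-1-i) for i in 0..4
First compute sub-values bottom-up:
  cat(0) = 1, cat(1) = 1
  cat(2) = 1*1 + 1*1 = 2
  cat(3) = 1*2 + 1*1 + 2*1 = 5
  cat(4) = 1*5 + 1*2 + 2*1 + 5*1 = 14
Now cat(5):
  cat(0)*cat(4) = 1*14 = 14
  cat(1)*cat(3) = 1*5 = 5
  cat(2)*cat(2) = 2*2 = 4
  cat(3)*cat(1) = 5*1 = 5
  cat(4)*cat(0) = 14*1 = 14
= 14 + 5 + 4 + 5 + 14
= 42


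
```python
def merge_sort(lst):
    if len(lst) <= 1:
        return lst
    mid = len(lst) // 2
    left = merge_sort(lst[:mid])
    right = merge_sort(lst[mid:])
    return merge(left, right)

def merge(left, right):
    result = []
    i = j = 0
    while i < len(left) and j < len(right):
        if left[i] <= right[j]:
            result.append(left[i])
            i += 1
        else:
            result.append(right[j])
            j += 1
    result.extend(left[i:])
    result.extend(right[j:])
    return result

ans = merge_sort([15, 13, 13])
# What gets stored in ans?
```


merge_sort([15, 13, 13])
Split into [15] and [13, 13]
Left sorted: [15]
Right sorted: [13, 13]
Merge [15] and [13, 13]
= [13, 13, 15]


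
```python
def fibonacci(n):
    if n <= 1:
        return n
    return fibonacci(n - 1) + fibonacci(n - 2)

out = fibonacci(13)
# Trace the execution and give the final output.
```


fibonacci(13)
= fibonacci(12) + fibonacci(11)
= (fibonacci(11) + fibonacci(10)) + fibonacci(11)
Computing bottom-up: fibonacci(0)=0, fibonacci(1)=1, fibonacci(2)=1, fibonacci(3)=2, fibonacci(4)=3, fibonacci(5)=5, fibonacci(6)=8, fibonacci(7)=13, fibonacci(8)=21, fibonacci(9)=34, fibonacci(10)=55, fibonacci(11)=89, fibonacci(12)=144, fibonacci(13)=233
= 233


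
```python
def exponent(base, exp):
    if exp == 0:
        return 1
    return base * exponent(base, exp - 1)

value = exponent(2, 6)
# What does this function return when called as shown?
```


exponent(2, 6)
= 2 * exponent(2, 5)
= 2 * 2 * exponent(2, 4)
= 2 * 2 * 2 * exponent(2, 3)
= 2 * 2 * 2 * 2 * exponent(2, 2)
= 2 * 2 * 2 * 2 * 2 * exponent(2, 1)
= 2 * 2 * 2 * 2 * 2 * 2 * exponent(2, 0)
= 2 * 2 * 2 * 2 * 2 * 2 * 1
= 64


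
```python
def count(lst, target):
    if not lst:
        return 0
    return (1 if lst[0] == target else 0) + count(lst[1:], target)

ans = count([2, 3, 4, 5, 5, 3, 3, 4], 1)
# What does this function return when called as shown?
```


count([2, 3, 4, 5, 5, 3, 3, 4], 1)
lst[0]=2 != 1: 0 + count([3, 4, 5, 5, 3, 3, 4], 1)
lst[0]=3 != 1: 0 + count([4, 5, 5, 3, 3, 4], 1)
lst[0]=4 != 1: 0 + count([5, 5, 3, 3, 4], 1)
lst[0]=5 != 1: 0 + count([5, 3, 3, 4], 1)
lst[0]=5 != 1: 0 + count([3, 3, 4], 1)
lst[0]=3 != 1: 0 + count([3, 4], 1)
lst[0]=3 != 1: 0 + count([4], 1)
lst[0]=4 != 1: 0 + count([], 1)
= 0


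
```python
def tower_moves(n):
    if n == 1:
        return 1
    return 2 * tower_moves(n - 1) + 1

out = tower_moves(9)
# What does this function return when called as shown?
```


tower_moves(9)
= 2 * tower_moves(8) + 1
= 2 * (2 * tower_moves(7) + 1) + 1
= 2 * (2 * (2 * tower_moves(6) + 1) + 1) + 1
= 2 * (2 * (2 * (2 * tower_moves(5) + 1) + 1) + 1) + 1
= 2 * (2 * (2 * (2 * (2 * tower_moves(4) + 1) + 1) + 1) + 1) + 1
= 2 * (2 * (2 * (2 * (2 * (2 * tower_moves(3) + 1) + 1) + 1) + 1) + 1) + 1
= 2 * (2 * (2 * (2 * (2 * (2 * (2 * tower_moves(2) + 1) + 1) + 1) + 1) + 1) + 1) + 1
= 2 * (2 * (2 * (2 * (2 * (2 * (2 * (2 * tower_moves(1) + 1) + 1) + 1) + 1) + 1) + 1) + 1) + 1
Now compute bottom-up:
tower_moves(1) = 1
tower_moves(2) = 2 * 1 + 1 = 3
tower_moves(3) = 2 * 3 + 1 = 7
tower_moves(4) = 2 * 7 + 1 = 15
tower_moves(5) = 2 * 15 + 1 = 31
tower_moves(6) = 2 * 31 + 1 = 63
tower_moves(7) = 2 * 63 + 1 = 127
tower_moves(8) = 2 * 127 + 1 = 255
tower_moves(9) = 2 * 255 + 1 = 511
= 511


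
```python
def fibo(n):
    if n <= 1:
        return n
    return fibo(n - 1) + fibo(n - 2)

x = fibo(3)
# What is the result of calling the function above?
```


fibo(3)
= fibo(2) + fibo(1)
Computing bottom-up: fibo(0)=0, fibo(1)=1, fibo(2)=1, fibo(3)=2
= 2


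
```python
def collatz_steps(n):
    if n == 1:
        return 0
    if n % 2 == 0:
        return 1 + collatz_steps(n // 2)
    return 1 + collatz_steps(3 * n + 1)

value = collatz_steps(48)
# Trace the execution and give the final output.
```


collatz_steps(48)
48 is even -> collatz_steps(24)
24 is even -> collatz_steps(12)
12 is even -> collatz_steps(6)
6 is even -> collatz_steps(3)
3 is odd -> 3*3+1 = 10 -> collatz_steps(10)
10 is even -> collatz_steps(5)
5 is odd -> 3*5+1 = 16 -> collatz_steps(16)
16 is even -> collatz_steps(8)
8 is even -> collatz_steps(4)
4 is even -> collatz_steps(2)
2 is even -> collatz_steps(1)
Reached 1 after 11 steps
= 11


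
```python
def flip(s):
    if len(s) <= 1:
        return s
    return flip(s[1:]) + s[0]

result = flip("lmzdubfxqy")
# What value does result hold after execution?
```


flip("lmzdubfxqy")
= flip("mzdubfxqy") + "l"
= flip("zdubfxqy") + "m" + "l"
= flip("dubfxqy") + "z" + "m" + "l"
= flip("ubfxqy") + "d" + "z" + "m" + "l"
= flip("bfxqy") + "u" + "d" + "z" + "m" + "l"
= flip("fxqy") + "b" + "u" + "d" + "z" + "m" + "l"
= flip("xqy") + "f" + "b" + "u" + "d" + "z" + "m" + "l"
= flip("qy") + "x" + "f" + "b" + "u" + "d" + "z" + "m" + "l"
= flip("y") + "q" + "x" + "f" + "b" + "u" + "d" + "z" + "m" + "l"
= "y" + "q" + "x" + "f" + "b" + "u" + "d" + "z" + "m" + "l"
= "yqxfbudzml"


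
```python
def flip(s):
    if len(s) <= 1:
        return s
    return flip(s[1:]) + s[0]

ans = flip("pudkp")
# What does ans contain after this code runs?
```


flip("pudkp")
= flip("udkp") + "p"
= flip("dkp") + "u" + "p"
= flip("kp") + "d" + "u" + "p"
= flip("p") + "k" + "d" + "u" + "p"
= "p" + "k" + "d" + "u" + "p"
= "pkdup"


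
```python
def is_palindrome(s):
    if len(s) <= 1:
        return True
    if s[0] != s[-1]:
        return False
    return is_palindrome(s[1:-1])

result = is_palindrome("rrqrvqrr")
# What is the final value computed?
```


is_palindrome("rrqrvqrr")
"rrqrvqrr": s[0]='r' == s[-1]='r' -> is_palindrome("rqrvqr")
"rqrvqr": s[0]='r' == s[-1]='r' -> is_palindrome("qrvq")
"qrvq": s[0]='q' == s[-1]='q' -> is_palindrome("rv")
"rv": s[0]='r' != s[-1]='v' -> False
= False


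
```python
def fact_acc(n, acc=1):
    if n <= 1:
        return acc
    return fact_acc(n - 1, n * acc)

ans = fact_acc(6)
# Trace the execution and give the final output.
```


fact_acc(6, 1)
= fact_acc(5, 6 * 1) = fact_acc(5, 6)
= fact_acc(4, 5 * 6) = fact_acc(4, 30)
= fact_acc(3, 4 * 30) = fact_acc(3, 120)
= fact_acc(2, 3 * 120) = fact_acc(2, 360)
= fact_acc(1, 2 * 360) = fact_acc(1, 720)
n <= 1, return acc = 720


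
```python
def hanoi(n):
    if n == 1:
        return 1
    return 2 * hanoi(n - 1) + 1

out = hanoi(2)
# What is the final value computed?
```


hanoi(2)
= 2 * hanoi(1) + 1
Now compute bottom-up:
hanoi(1) = 1
hanoi(2) = 2 * 1 + 1 = 3
= 3


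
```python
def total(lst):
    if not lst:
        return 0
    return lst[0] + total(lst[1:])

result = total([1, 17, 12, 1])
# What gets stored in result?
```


total([1, 17, 12, 1])
= 1 + total([17, 12, 1])
= 1 + 17 + total([12, 1])
= 1 + 17 + 12 + total([1])
= 1 + 17 + 12 + 1 + total([])
= 1 + 17 + 12 + 1 + 0
= 31


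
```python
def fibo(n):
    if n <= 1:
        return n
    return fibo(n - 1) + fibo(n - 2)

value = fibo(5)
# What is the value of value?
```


fibo(5)
= fibo(4) + fibo(3)
= (fibo(3) + fibo(2)) + fibo(3)
Computing bottom-up: fibo(0)=0, fibo(1)=1, fibo(2)=1, fibo(3)=2, fibo(4)=3, fibo(5)=5
= 5


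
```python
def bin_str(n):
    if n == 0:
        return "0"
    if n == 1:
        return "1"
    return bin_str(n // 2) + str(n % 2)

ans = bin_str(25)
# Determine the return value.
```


bin_str(25)
= bin_str(12) + "1"
= bin_str(6) + "0" + "1"
= bin_str(3) + "0" + "0" + "1"
= bin_str(1) + "1" + "0" + "0" + "1"
= "1" + "1" + "0" + "0" + "1"
= "11001"


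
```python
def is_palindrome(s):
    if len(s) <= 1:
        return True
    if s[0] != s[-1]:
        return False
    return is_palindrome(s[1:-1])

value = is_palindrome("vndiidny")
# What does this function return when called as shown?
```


is_palindrome("vndiidny")
"vndiidny": s[0]='v' != s[-1]='y' -> False
= False


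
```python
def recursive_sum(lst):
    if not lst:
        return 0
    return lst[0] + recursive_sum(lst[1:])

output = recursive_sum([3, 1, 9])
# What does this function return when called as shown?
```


recursive_sum([3, 1, 9])
= 3 + recursive_sum([1, 9])
= 3 + 1 + recursive_sum([9])
= 3 + 1 + 9 + recursive_sum([])
= 3 + 1 + 9 + 0
= 13


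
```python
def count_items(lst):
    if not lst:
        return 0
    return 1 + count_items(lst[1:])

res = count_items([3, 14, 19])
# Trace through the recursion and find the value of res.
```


count_items([3, 14, 19])
= 1 + count_items([14, 19])
= 1 + 1 + count_items([19])
= 1 + 1 + 1 + count_items([])
= 1 + 1 + 1 + 0
= 3


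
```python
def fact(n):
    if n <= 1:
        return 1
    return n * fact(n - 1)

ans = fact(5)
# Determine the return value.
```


fact(5)
= 5 * fact(4)
= 5 * 4 * fact(3)
= 5 * 4 * 3 * fact(2)
= 5 * 4 * 3 * 2 * fact(1)
= 5 * 4 * 3 * 2 * 1
= 120


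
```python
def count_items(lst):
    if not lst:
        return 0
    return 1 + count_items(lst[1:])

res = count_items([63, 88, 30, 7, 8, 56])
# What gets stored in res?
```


count_items([63, 88, 30, 7, 8, 56])
= 1 + count_items([88, 30, 7, 8, 56])
= 1 + 1 + count_items([30, 7, 8, 56])
= 1 + 1 + 1 + count_items([7, 8, 56])
= 1 + 1 + 1 + 1 + count_items([8, 56])
= 1 + 1 + 1 + 1 + 1 + count_items([56])
= 1 + 1 + 1 + 1 + 1 + 1 + count_items([])
= 1 + 1 + 1 + 1 + 1 + 1 + 0
= 6


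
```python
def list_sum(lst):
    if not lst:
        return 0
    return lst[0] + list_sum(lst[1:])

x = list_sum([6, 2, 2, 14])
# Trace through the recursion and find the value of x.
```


list_sum([6, 2, 2, 14])
= 6 + list_sum([2, 2, 14])
= 6 + 2 + list_sum([2, 14])
= 6 + 2 + 2 + list_sum([14])
= 6 + 2 + 2 + 14 + list_sum([])
= 6 + 2 + 2 + 14 + 0
= 24


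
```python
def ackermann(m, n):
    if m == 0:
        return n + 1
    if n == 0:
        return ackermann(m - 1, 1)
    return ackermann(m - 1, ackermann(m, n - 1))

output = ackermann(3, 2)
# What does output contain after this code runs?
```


ackermann(3, 2)
= ackermann(2, ackermann(3, 1))
First compute ackermann(3, 1) = 13
= ackermann(2, 13)
= 29


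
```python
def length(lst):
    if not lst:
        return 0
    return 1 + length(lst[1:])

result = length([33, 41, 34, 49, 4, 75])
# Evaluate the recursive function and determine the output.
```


length([33, 41, 34, 49, 4, 75])
= 1 + length([41, 34, 49, 4, 75])
= 1 + 1 + length([34, 49, 4, 75])
= 1 + 1 + 1 + length([49, 4, 75])
= 1 + 1 + 1 + 1 + length([4, 75])
= 1 + 1 + 1 + 1 + 1 + length([75])
= 1 + 1 + 1 + 1 + 1 + 1 + length([])
= 1 + 1 + 1 + 1 + 1 + 1 + 0
= 6


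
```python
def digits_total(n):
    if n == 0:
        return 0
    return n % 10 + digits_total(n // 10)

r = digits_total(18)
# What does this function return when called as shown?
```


digits_total(18)
= 8 + digits_total(1)
= 8 + 1 + digits_total(0)
= 8 + 1 + 0
= 9


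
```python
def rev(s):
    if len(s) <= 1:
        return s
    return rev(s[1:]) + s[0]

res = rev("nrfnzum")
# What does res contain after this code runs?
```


rev("nrfnzum")
= rev("rfnzum") + "n"
= rev("fnzum") + "r" + "n"
= rev("nzum") + "f" + "r" + "n"
= rev("zum") + "n" + "f" + "r" + "n"
= rev("um") + "z" + "n" + "f" + "r" + "n"
= rev("m") + "u" + "z" + "n" + "f" + "r" + "n"
= "m" + "u" + "z" + "n" + "f" + "r" + "n"
= "muznfrn"


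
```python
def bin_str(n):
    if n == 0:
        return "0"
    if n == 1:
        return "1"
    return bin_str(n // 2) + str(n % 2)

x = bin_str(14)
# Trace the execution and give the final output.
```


bin_str(14)
= bin_str(7) + "0"
= bin_str(3) + "1" + "0"
= bin_str(1) + "1" + "1" + "0"
= "1" + "1" + "1" + "0"
= "1110"


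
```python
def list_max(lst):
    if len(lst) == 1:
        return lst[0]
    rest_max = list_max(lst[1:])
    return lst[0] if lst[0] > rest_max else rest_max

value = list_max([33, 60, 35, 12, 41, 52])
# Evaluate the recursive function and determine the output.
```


list_max([33, 60, 35, 12, 41, 52])
= compare 33 with list_max([60, 35, 12, 41, 52])
= compare 60 with list_max([35, 12, 41, 52])
= compare 35 with list_max([12, 41, 52])
= compare 12 with list_max([41, 52])
= compare 41 with list_max([52])
Base: list_max([52]) = 52
compare 41 with 52: max = 52
compare 12 with 52: max = 52
compare 35 with 52: max = 52
compare 60 with 52: max = 60
compare 33 with 60: max = 60
= 60


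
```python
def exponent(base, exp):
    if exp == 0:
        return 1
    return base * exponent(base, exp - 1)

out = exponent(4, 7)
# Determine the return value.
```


exponent(4, 7)
= 4 * exponent(4, 6)
= 4 * 4 * exponent(4, 5)
= 4 * 4 * 4 * exponent(4, 4)
= 4 * 4 * 4 * 4 * exponent(4, 3)
= 4 * 4 * 4 * 4 * 4 * exponent(4, 2)
= 4 * 4 * 4 * 4 * 4 * 4 * exponent(4, 1)
= 4 * 4 * 4 * 4 * 4 * 4 * 4 * exponent(4, 0)
= 4 * 4 * 4 * 4 * 4 * 4 * 4 * 1
= 16384


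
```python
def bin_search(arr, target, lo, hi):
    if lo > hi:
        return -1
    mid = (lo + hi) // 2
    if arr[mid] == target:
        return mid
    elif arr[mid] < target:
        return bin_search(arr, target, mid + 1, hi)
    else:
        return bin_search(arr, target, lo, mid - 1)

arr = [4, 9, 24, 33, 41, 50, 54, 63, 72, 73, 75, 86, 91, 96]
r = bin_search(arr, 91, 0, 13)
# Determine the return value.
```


bin_search(arr, 91, 0, 13)
lo=0, hi=13, mid=6, arr[mid]=54
54 < 91, search right half
lo=7, hi=13, mid=10, arr[mid]=75
75 < 91, search right half
lo=11, hi=13, mid=12, arr[mid]=91
arr[12] == 91, found at index 12
= 12


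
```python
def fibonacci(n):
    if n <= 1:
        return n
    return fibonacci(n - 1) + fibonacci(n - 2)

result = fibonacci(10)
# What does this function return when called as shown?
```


fibonacci(10)
= fibonacci(9) + fibonacci(8)
= (fibonacci(8) + fibonacci(7)) + fibonacci(8)
Computing bottom-up: fibonacci(0)=0, fibonacci(1)=1, fibonacci(2)=1, fibonacci(3)=2, fibonacci(4)=3, fibonacci(5)=5, fibonacci(6)=8, fibonacci(7)=13, fibonacci(8)=21, fibonacci(9)=34, fibonacci(10)=55
= 55


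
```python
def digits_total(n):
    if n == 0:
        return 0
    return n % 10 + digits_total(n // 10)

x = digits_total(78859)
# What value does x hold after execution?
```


digits_total(78859)
= 9 + digits_total(7885)
= 9 + 5 + digits_total(788)
= 9 + 5 + 8 + digits_total(78)
= 9 + 5 + 8 + 8 + digits_total(7)
= 9 + 5 + 8 + 8 + 7 + digits_total(0)
= 9 + 5 + 8 + 8 + 7 + 0
= 37


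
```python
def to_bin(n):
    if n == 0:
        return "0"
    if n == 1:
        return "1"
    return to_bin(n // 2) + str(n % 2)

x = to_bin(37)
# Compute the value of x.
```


to_bin(37)
= to_bin(18) + "1"
= to_bin(9) + "0" + "1"
= to_bin(4) + "1" + "0" + "1"
= to_bin(2) + "0" + "1" + "0" + "1"
= to_bin(1) + "0" + "0" + "1" + "0" + "1"
= "1" + "0" + "0" + "1" + "0" + "1"
= "100101"


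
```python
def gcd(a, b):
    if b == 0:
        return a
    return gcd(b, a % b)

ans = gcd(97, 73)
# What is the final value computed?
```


gcd(97, 73)
= gcd(73, 97 % 73) = gcd(73, 24)
= gcd(24, 73 % 24) = gcd(24, 1)
= gcd(1, 24 % 1) = gcd(1, 0)
b == 0, return a = 1


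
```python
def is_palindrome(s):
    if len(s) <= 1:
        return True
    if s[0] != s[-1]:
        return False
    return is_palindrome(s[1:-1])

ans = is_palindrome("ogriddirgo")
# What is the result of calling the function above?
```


is_palindrome("ogriddirgo")
"ogriddirgo": s[0]='o' == s[-1]='o' -> is_palindrome("griddirg")
"griddirg": s[0]='g' == s[-1]='g' -> is_palindrome("riddir")
"riddir": s[0]='r' == s[-1]='r' -> is_palindrome("iddi")
"iddi": s[0]='i' == s[-1]='i' -> is_palindrome("dd")
"dd": s[0]='d' == s[-1]='d' -> is_palindrome("")
"": len <= 1 -> True
= True


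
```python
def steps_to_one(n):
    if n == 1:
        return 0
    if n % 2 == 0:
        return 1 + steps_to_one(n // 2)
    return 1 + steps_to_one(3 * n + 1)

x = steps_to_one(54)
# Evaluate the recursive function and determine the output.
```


steps_to_one(54)
54 is even -> steps_to_one(27)
27 is odd -> 3*27+1 = 82 -> steps_to_one(82)
82 is even -> steps_to_one(41)
41 is odd -> 3*41+1 = 124 -> steps_to_one(124)
124 is even -> steps_to_one(62)
62 is even -> steps_to_one(31)
31 is odd -> 3*31+1 = 94 -> steps_to_one(94)
94 is even -> steps_to_one(47)
47 is odd -> 3*47+1 = 142 -> steps_to_one(142)
142 is even -> steps_to_one(71)
71 is odd -> 3*71+1 = 214 -> steps_to_one(214)
214 is even -> steps_to_one(107)
107 is odd -> 3*107+1 = 322 -> steps_to_one(322)
322 is even -> steps_to_one(161)
161 is odd -> 3*161+1 = 484 -> steps_to_one(484)
484 is even -> steps_to_one(242)
242 is even -> steps_to_one(121)
121 is odd -> 3*121+1 = 364 -> steps_to_one(364)
364 is even -> steps_to_one(182)
182 is even -> steps_to_one(91)
91 is odd -> 3*91+1 = 274 -> steps_to_one(274)
274 is even -> steps_to_one(137)
137 is odd -> 3*137+1 = 412 -> steps_to_one(412)
412 is even -> steps_to_one(206)
206 is even -> steps_to_one(103)
103 is odd -> 3*103+1 = 310 -> steps_to_one(310)
310 is even -> steps_to_one(155)
155 is odd -> 3*155+1 = 466 -> steps_to_one(466)
466 is even -> steps_to_one(233)
233 is odd -> 3*233+1 = 700 -> steps_to_one(700)
700 is even -> steps_to_one(350)
350 is even -> steps_to_one(175)
175 is odd -> 3*175+1 = 526 -> steps_to_one(526)
526 is even -> steps_to_one(263)
263 is odd -> 3*263+1 = 790 -> steps_to_one(790)
790 is even -> steps_to_one(395)
395 is odd -> 3*395+1 = 1186 -> steps_to_one(1186)
1186 is even -> steps_to_one(593)
593 is odd -> 3*593+1 = 1780 -> steps_to_one(1780)
1780 is even -> steps_to_one(890)
890 is even -> steps_to_one(445)
445 is odd -> 3*445+1 = 1336 -> steps_to_one(1336)
1336 is even -> steps_to_one(668)
668 is even -> steps_to_one(334)
334 is even -> steps_to_one(167)
167 is odd -> 3*167+1 = 502 -> steps_to_one(502)
502 is even -> steps_to_one(251)
251 is odd -> 3*251+1 = 754 -> steps_to_one(754)
754 is even -> steps_to_one(377)
377 is odd -> 3*377+1 = 1132 -> steps_to_one(1132)
1132 is even -> steps_to_one(566)
566 is even -> steps_to_one(283)
283 is odd -> 3*283+1 = 850 -> steps_to_one(850)
850 is even -> steps_to_one(425)
425 is odd -> 3*425+1 = 1276 -> steps_to_one(1276)
1276 is even -> steps_to_one(638)
638 is even -> steps_to_one(319)
319 is odd -> 3*319+1 = 958 -> steps_to_one(958)
958 is even -> steps_to_one(479)
479 is odd -> 3*479+1 = 1438 -> steps_to_one(1438)
1438 is even -> steps_to_one(719)
719 is odd -> 3*719+1 = 2158 -> steps_to_one(2158)
2158 is even -> steps_to_one(1079)
1079 is odd -> 3*1079+1 = 3238 -> steps_to_one(3238)
3238 is even -> steps_to_one(1619)
1619 is odd -> 3*1619+1 = 4858 -> steps_to_one(4858)
4858 is even -> steps_to_one(2429)
2429 is odd -> 3*2429+1 = 7288 -> steps_to_one(7288)
7288 is even -> steps_to_one(3644)
3644 is even -> steps_to_one(1822)
1822 is even -> steps_to_one(911)
911 is odd -> 3*911+1 = 2734 -> steps_to_one(2734)
2734 is even -> steps_to_one(1367)
1367 is odd -> 3*1367+1 = 4102 -> steps_to_one(4102)
4102 is even -> steps_to_one(2051)
2051 is odd -> 3*2051+1 = 6154 -> steps_to_one(6154)
6154 is even -> steps_to_one(3077)
3077 is odd -> 3*3077+1 = 9232 -> steps_to_one(9232)
9232 is even -> steps_to_one(4616)
4616 is even -> steps_to_one(2308)
2308 is even -> steps_to_one(1154)
1154 is even -> steps_to_one(577)
577 is odd -> 3*577+1 = 1732 -> steps_to_one(1732)
1732 is even -> steps_to_one(866)
866 is even -> steps_to_one(433)
433 is odd -> 3*433+1 = 1300 -> steps_to_one(1300)
1300 is even -> steps_to_one(650)
650 is even -> steps_to_one(325)
325 is odd -> 3*325+1 = 976 -> steps_to_one(976)
976 is even -> steps_to_one(488)
488 is even -> steps_to_one(244)
244 is even -> steps_to_one(122)
122 is even -> steps_to_one(61)
61 is odd -> 3*61+1 = 184 -> steps_to_one(184)
184 is even -> steps_to_one(92)
92 is even -> steps_to_one(46)
46 is even -> steps_to_one(23)
23 is odd -> 3*23+1 = 70 -> steps_to_one(70)
70 is even -> steps_to_one(35)
35 is odd -> 3*35+1 = 106 -> steps_to_one(106)
106 is even -> steps_to_one(53)
53 is odd -> 3*53+1 = 160 -> steps_to_one(160)
160 is even -> steps_to_one(80)
80 is even -> steps_to_one(40)
40 is even -> steps_to_one(20)
20 is even -> steps_to_one(10)
10 is even -> steps_to_one(5)
5 is odd -> 3*5+1 = 16 -> steps_to_one(16)
16 is even -> steps_to_one(8)
8 is even -> steps_to_one(4)
4 is even -> steps_to_one(2)
2 is even -> steps_to_one(1)
Reached 1 after 112 steps
= 112


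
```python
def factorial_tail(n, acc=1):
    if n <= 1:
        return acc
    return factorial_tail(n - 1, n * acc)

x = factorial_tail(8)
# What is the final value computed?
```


factorial_tail(8, 1)
= factorial_tail(7, 8 * 1) = factorial_tail(7, 8)
= factorial_tail(6, 7 * 8) = factorial_tail(6, 56)
= factorial_tail(5, 6 * 56) = factorial_tail(5, 336)
= factorial_tail(4, 5 * 336) = factorial_tail(4, 1680)
= factorial_tail(3, 4 * 1680) = factorial_tail(3, 6720)
= factorial_tail(2, 3 * 6720) = factorial_tail(2, 20160)
= factorial_tail(1, 2 * 20160) = factorial_tail(1, 40320)
n <= 1, return acc = 40320


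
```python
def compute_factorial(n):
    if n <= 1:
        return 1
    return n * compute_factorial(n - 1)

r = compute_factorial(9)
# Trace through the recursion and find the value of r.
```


compute_factorial(9)
= 9 * compute_factorial(8)
= 9 * 8 * compute_factorial(7)
= 9 * 8 * 7 * compute_factorial(6)
= 9 * 8 * 7 * 6 * compute_factorial(5)
= 9 * 8 * 7 * 6 * 5 * compute_factorial(4)
= 9 * 8 * 7 * 6 * 5 * 4 * compute_factorial(3)
= 9 * 8 * 7 * 6 * 5 * 4 * 3 * compute_factorial(2)
= 9 * 8 * 7 * 6 * 5 * 4 * 3 * 2 * compute_factorial(1)
= 9 * 8 * 7 * 6 * 5 * 4 * 3 * 2 * 1
= 362880


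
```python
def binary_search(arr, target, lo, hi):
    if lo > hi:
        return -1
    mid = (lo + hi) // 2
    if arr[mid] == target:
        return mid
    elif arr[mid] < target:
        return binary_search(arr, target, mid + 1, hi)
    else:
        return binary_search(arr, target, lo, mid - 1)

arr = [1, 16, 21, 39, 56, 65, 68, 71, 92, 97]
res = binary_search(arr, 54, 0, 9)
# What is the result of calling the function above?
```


binary_search(arr, 54, 0, 9)
lo=0, hi=9, mid=4, arr[mid]=56
56 > 54, search left half
lo=0, hi=3, mid=1, arr[mid]=16
16 < 54, search right half
lo=2, hi=3, mid=2, arr[mid]=21
21 < 54, search right half
lo=3, hi=3, mid=3, arr[mid]=39
39 < 54, search right half
lo > hi, target not found, return -1
= -1


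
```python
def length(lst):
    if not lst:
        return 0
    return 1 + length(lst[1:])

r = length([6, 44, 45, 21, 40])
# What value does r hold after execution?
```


length([6, 44, 45, 21, 40])
= 1 + length([44, 45, 21, 40])
= 1 + 1 + length([45, 21, 40])
= 1 + 1 + 1 + length([21, 40])
= 1 + 1 + 1 + 1 + length([40])
= 1 + 1 + 1 + 1 + 1 + length([])
= 1 + 1 + 1 + 1 + 1 + 0
= 5


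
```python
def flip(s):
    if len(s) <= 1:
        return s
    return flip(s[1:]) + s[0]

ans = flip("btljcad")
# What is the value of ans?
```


flip("btljcad")
= flip("tljcad") + "b"
= flip("ljcad") + "t" + "b"
= flip("jcad") + "l" + "t" + "b"
= flip("cad") + "j" + "l" + "t" + "b"
= flip("ad") + "c" + "j" + "l" + "t" + "b"
= flip("d") + "a" + "c" + "j" + "l" + "t" + "b"
= "d" + "a" + "c" + "j" + "l" + "t" + "b"
= "dacjltb"


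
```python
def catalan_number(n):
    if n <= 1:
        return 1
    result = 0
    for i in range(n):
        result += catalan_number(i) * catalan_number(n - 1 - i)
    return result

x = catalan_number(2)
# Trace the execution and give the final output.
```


catalan_number(2)
= sum of catalan_number(i) * catalan_number(2-1-i) for i in 0..1
  catalan_number(0)*catalan_number(1) = 1*1 = 1
  catalan_number(1)*catalan_number(0) = 1*1 = 1
= 1 + 1
= 2


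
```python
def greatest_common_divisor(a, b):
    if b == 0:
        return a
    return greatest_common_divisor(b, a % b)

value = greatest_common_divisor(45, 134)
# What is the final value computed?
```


greatest_common_divisor(45, 134)
= greatest_common_divisor(134, 45 % 134) = greatest_common_divisor(134, 45)
= greatest_common_divisor(45, 134 % 45) = greatest_common_divisor(45, 44)
= greatest_common_divisor(44, 45 % 44) = greatest_common_divisor(44, 1)
= greatest_common_divisor(1, 44 % 1) = greatest_common_divisor(1, 0)
b == 0, return a = 1


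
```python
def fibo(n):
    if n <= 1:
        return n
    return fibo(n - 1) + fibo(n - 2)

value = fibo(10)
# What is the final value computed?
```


fibo(10)
= fibo(9) + fibo(8)
= (fibo(8) + fibo(7)) + fibo(8)
Computing bottom-up: fibo(0)=0, fibo(1)=1, fibo(2)=1, fibo(3)=2, fibo(4)=3, fibo(5)=5, fibo(6)=8, fibo(7)=13, fibo(8)=21, fibo(9)=34, fibo(10)=55
= 55


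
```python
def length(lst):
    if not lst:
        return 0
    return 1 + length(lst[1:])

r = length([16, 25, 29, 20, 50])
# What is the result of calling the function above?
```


length([16, 25, 29, 20, 50])
= 1 + length([25, 29, 20, 50])
= 1 + 1 + length([29, 20, 50])
= 1 + 1 + 1 + length([20, 50])
= 1 + 1 + 1 + 1 + length([50])
= 1 + 1 + 1 + 1 + 1 + length([])
= 1 + 1 + 1 + 1 + 1 + 0
= 5


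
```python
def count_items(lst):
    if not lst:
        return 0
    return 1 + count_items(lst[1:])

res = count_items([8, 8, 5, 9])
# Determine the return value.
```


count_items([8, 8, 5, 9])
= 1 + count_items([8, 5, 9])
= 1 + 1 + count_items([5, 9])
= 1 + 1 + 1 + count_items([9])
= 1 + 1 + 1 + 1 + count_items([])
= 1 + 1 + 1 + 1 + 0
= 4


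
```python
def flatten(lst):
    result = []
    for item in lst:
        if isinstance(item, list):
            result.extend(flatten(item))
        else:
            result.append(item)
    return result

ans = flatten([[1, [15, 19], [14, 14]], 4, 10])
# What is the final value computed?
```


flatten([[1, [15, 19], [14, 14]], 4, 10])
Processing each element:
  [1, [15, 19], [14, 14]] is a list -> flatten recursively -> [1, 15, 19, 14, 14]
  4 is not a list -> append 4
  10 is not a list -> append 10
= [1, 15, 19, 14, 14, 4, 10]


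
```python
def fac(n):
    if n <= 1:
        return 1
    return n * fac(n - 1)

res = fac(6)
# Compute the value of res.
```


fac(6)
= 6 * fac(5)
= 6 * 5 * fac(4)
= 6 * 5 * 4 * fac(3)
= 6 * 5 * 4 * 3 * fac(2)
= 6 * 5 * 4 * 3 * 2 * fac(1)
= 6 * 5 * 4 * 3 * 2 * 1
= 720


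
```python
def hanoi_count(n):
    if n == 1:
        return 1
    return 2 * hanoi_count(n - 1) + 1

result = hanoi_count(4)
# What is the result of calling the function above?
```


hanoi_count(4)
= 2 * hanoi_count(3) + 1
= 2 * (2 * hanoi_count(2) + 1) + 1
= 2 * (2 * (2 * hanoi_count(1) + 1) + 1) + 1
Now compute bottom-up:
hanoi_count(1) = 1
hanoi_count(2) = 2 * 1 + 1 = 3
hanoi_count(3) = 2 * 3 + 1 = 7
hanoi_count(4) = 2 * 7 + 1 = 15
= 15


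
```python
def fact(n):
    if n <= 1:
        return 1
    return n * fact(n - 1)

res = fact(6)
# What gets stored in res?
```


fact(6)
= 6 * fact(5)
= 6 * 5 * fact(4)
= 6 * 5 * 4 * fact(3)
= 6 * 5 * 4 * 3 * fact(2)
= 6 * 5 * 4 * 3 * 2 * fact(1)
= 6 * 5 * 4 * 3 * 2 * 1
= 720


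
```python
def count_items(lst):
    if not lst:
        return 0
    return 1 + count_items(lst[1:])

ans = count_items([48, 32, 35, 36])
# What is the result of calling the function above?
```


count_items([48, 32, 35, 36])
= 1 + count_items([32, 35, 36])
= 1 + 1 + count_items([35, 36])
= 1 + 1 + 1 + count_items([36])
= 1 + 1 + 1 + 1 + count_items([])
= 1 + 1 + 1 + 1 + 0
= 4


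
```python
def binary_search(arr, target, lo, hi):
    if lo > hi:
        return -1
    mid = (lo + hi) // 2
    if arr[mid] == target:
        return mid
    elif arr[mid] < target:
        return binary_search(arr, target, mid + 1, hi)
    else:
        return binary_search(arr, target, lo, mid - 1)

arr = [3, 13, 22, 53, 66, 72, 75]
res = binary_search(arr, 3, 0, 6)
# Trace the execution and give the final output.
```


binary_search(arr, 3, 0, 6)
lo=0, hi=6, mid=3, arr[mid]=53
53 > 3, search left half
lo=0, hi=2, mid=1, arr[mid]=13
13 > 3, search left half
lo=0, hi=0, mid=0, arr[mid]=3
arr[0] == 3, found at index 0
= 0


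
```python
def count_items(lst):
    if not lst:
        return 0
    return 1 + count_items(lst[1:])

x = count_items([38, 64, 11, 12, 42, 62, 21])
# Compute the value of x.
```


count_items([38, 64, 11, 12, 42, 62, 21])
= 1 + count_items([64, 11, 12, 42, 62, 21])
= 1 + 1 + count_items([11, 12, 42, 62, 21])
= 1 + 1 + 1 + count_items([12, 42, 62, 21])
= 1 + 1 + 1 + 1 + count_items([42, 62, 21])
= 1 + 1 + 1 + 1 + 1 + count_items([62, 21])
= 1 + 1 + 1 + 1 + 1 + 1 + count_items([21])
= 1 + 1 + 1 + 1 + 1 + 1 + 1 + count_items([])
= 1 + 1 + 1 + 1 + 1 + 1 + 1 + 0
= 7


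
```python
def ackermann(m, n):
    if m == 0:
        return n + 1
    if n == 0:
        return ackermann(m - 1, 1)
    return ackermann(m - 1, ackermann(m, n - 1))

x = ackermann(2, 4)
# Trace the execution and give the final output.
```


ackermann(2, 4)
= ackermann(1, ackermann(2, 3))
First compute ackermann(2, 3) = 9
= ackermann(1, 9)
= 11


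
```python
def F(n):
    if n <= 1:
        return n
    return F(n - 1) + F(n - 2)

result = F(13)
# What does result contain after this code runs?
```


F(13)
= F(12) + F(11)
= (F(11) + F(10)) + F(11)
Computing bottom-up: F(0)=0, F(1)=1, F(2)=1, F(3)=2, F(4)=3, F(5)=5, F(6)=8, F(7)=13, F(8)=21, F(9)=34, F(10)=55, F(11)=89, F(12)=144, F(13)=233
= 233


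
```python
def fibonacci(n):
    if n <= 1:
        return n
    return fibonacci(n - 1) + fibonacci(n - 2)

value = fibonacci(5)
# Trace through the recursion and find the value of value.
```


fibonacci(5)
= fibonacci(4) + fibonacci(3)
= (fibonacci(3) + fibonacci(2)) + fibonacci(3)
Computing bottom-up: fibonacci(0)=0, fibonacci(1)=1, fibonacci(2)=1, fibonacci(3)=2, fibonacci(4)=3, fibonacci(5)=5
= 5


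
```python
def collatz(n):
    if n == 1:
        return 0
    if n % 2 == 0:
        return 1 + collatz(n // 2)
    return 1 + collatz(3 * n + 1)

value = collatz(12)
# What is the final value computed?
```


collatz(12)
12 is even -> collatz(6)
6 is even -> collatz(3)
3 is odd -> 3*3+1 = 10 -> collatz(10)
10 is even -> collatz(5)
5 is odd -> 3*5+1 = 16 -> collatz(16)
16 is even -> collatz(8)
8 is even -> collatz(4)
4 is even -> collatz(2)
2 is even -> collatz(1)
Reached 1 after 9 steps
= 9


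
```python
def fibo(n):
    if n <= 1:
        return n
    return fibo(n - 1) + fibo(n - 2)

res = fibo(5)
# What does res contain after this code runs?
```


fibo(5)
= fibo(4) + fibo(3)
= (fibo(3) + fibo(2)) + fibo(3)
Computing bottom-up: fibo(0)=0, fibo(1)=1, fibo(2)=1, fibo(3)=2, fibo(4)=3, fibo(5)=5
= 5


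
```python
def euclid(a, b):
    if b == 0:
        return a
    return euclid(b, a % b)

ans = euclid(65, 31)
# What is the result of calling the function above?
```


euclid(65, 31)
= euclid(31, 65 % 31) = euclid(31, 3)
= euclid(3, 31 % 3) = euclid(3, 1)
= euclid(1, 3 % 1) = euclid(1, 0)
b == 0, return a = 1


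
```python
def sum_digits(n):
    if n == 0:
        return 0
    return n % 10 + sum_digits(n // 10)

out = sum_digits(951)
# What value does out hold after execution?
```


sum_digits(951)
= 1 + sum_digits(95)
= 1 + 5 + sum_digits(9)
= 1 + 5 + 9 + sum_digits(0)
= 1 + 5 + 9 + 0
= 15


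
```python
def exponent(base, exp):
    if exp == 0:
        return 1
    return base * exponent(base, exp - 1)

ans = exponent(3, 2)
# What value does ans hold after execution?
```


exponent(3, 2)
= 3 * exponent(3, 1)
= 3 * 3 * exponent(3, 0)
= 3 * 3 * 1
= 9


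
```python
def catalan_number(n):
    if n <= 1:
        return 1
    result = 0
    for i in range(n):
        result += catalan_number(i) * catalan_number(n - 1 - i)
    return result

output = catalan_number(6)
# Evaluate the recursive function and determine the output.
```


catalan_number(6)
= sum of catalan_number(i) * catalan_number(6-1-i) for i in 0..5
First compute sub-values bottom-up:
  catalan_number(0) = 1, catalan_number(1) = 1
  catalan_number(2) = 1*1 + 1*1 = 2
  catalan_number(3) = 1*2 + 1*1 + 2*1 = 5
  catalan_number(4) = 1*5 + 1*2 + 2*1 + 5*1 = 14
  catalan_number(5) = 1*14 + 1*5 + 2*2 + 5*1 + 14*1 = 42
Now catalan_number(6):
  catalan_number(0)*catalan_number(5) = 1*42 = 42
  catalan_number(1)*catalan_number(4) = 1*14 = 14
  catalan_number(2)*catalan_number(3) = 2*5 = 10
  catalan_number(3)*catalan_number(2) = 5*2 = 10
  catalan_number(4)*catalan_number(1) = 14*1 = 14
  catalan_number(5)*catalan_number(0) = 42*1 = 42
= 42 + 14 + 10 + 10 + 14 + 42
= 132


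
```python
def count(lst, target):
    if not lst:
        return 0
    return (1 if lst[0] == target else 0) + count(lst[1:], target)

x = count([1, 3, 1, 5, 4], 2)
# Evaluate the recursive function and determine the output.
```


count([1, 3, 1, 5, 4], 2)
lst[0]=1 != 2: 0 + count([3, 1, 5, 4], 2)
lst[0]=3 != 2: 0 + count([1, 5, 4], 2)
lst[0]=1 != 2: 0 + count([5, 4], 2)
lst[0]=5 != 2: 0 + count([4], 2)
lst[0]=4 != 2: 0 + count([], 2)
= 0


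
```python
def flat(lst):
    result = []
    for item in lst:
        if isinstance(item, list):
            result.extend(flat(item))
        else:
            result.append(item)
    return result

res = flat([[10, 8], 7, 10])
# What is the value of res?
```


flat([[10, 8], 7, 10])
Processing each element:
  [10, 8] is a list -> flat recursively -> [10, 8]
  7 is not a list -> append 7
  10 is not a list -> append 10
= [10, 8, 7, 10]


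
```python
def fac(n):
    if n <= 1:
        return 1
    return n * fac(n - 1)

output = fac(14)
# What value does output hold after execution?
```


fac(14)
= 14 * fac(13)
= 14 * 13 * fac(12)
= 14 * 13 * 12 * fac(11)
= 14 * 13 * 12 * 11 * fac(10)
= 14 * 13 * 12 * 11 * 10 * fac(9)
= 14 * 13 * 12 * 11 * 10 * 9 * fac(8)
= 14 * 13 * 12 * 11 * 10 * 9 * 8 * fac(7)
= 14 * 13 * 12 * 11 * 10 * 9 * 8 * 7 * fac(6)
= 14 * 13 * 12 * 11 * 10 * 9 * 8 * 7 * 6 * fac(5)
= 14 * 13 * 12 * 11 * 10 * 9 * 8 * 7 * 6 * 5 * fac(4)
= 14 * 13 * 12 * 11 * 10 * 9 * 8 * 7 * 6 * 5 * 4 * fac(3)
= 14 * 13 * 12 * 11 * 10 * 9 * 8 * 7 * 6 * 5 * 4 * 3 * fac(2)
= 14 * 13 * 12 * 11 * 10 * 9 * 8 * 7 * 6 * 5 * 4 * 3 * 2 * fac(1)
= 14 * 13 * 12 * 11 * 10 * 9 * 8 * 7 * 6 * 5 * 4 * 3 * 2 * 1
= 87178291200


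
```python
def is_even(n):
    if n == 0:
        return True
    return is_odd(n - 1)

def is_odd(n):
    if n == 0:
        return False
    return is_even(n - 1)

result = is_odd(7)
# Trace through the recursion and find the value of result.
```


is_odd(7)
= is_even(6)
= is_odd(5)
= is_even(4)
= is_odd(3)
= is_even(2)
= is_odd(1)
= is_even(0)
n == 0: return True
= True


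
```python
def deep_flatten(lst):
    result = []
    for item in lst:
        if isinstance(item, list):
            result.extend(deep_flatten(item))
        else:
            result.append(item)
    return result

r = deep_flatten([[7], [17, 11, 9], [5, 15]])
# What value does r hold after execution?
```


deep_flatten([[7], [17, 11, 9], [5, 15]])
Processing each element:
  [7] is a list -> deep_flatten recursively -> [7]
  [17, 11, 9] is a list -> deep_flatten recursively -> [17, 11, 9]
  [5, 15] is a list -> deep_flatten recursively -> [5, 15]
= [7, 17, 11, 9, 5, 15]


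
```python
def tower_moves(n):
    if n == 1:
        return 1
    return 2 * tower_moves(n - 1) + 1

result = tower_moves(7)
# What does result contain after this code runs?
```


tower_moves(7)
= 2 * tower_moves(6) + 1
= 2 * (2 * tower_moves(5) + 1) + 1
= 2 * (2 * (2 * tower_moves(4) + 1) + 1) + 1
= 2 * (2 * (2 * (2 * tower_moves(3) + 1) + 1) + 1) + 1
= 2 * (2 * (2 * (2 * (2 * tower_moves(2) + 1) + 1) + 1) + 1) + 1
= 2 * (2 * (2 * (2 * (2 * (2 * tower_moves(1) + 1) + 1) + 1) + 1) + 1) + 1
Now compute bottom-up:
tower_moves(1) = 1
tower_moves(2) = 2 * 1 + 1 = 3
tower_moves(3) = 2 * 3 + 1 = 7
tower_moves(4) = 2 * 7 + 1 = 15
tower_moves(5) = 2 * 15 + 1 = 31
tower_moves(6) = 2 * 31 + 1 = 63
tower_moves(7) = 2 * 63 + 1 = 127
= 127


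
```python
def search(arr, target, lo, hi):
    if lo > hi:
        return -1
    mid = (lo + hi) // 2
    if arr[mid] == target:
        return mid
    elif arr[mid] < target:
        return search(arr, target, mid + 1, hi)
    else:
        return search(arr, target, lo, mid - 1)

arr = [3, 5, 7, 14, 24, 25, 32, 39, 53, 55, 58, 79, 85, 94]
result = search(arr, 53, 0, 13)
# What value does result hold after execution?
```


search(arr, 53, 0, 13)
lo=0, hi=13, mid=6, arr[mid]=32
32 < 53, search right half
lo=7, hi=13, mid=10, arr[mid]=58
58 > 53, search left half
lo=7, hi=9, mid=8, arr[mid]=53
arr[8] == 53, found at index 8
= 8


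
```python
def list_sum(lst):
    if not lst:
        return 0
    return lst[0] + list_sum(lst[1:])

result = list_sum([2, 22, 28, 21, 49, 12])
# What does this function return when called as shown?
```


list_sum([2, 22, 28, 21, 49, 12])
= 2 + list_sum([22, 28, 21, 49, 12])
= 2 + 22 + list_sum([28, 21, 49, 12])
= 2 + 22 + 28 + list_sum([21, 49, 12])
= 2 + 22 + 28 + 21 + list_sum([49, 12])
= 2 + 22 + 28 + 21 + 49 + list_sum([12])
= 2 + 22 + 28 + 21 + 49 + 12 + list_sum([])
= 2 + 22 + 28 + 21 + 49 + 12 + 0
= 134
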